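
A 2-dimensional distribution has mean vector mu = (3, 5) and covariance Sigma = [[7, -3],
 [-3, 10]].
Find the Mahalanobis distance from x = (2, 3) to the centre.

Step 1 — centre the observation: (x - mu) = (-1, -2).

Step 2 — invert Sigma. det(Sigma) = 7·10 - (-3)² = 61.
  Sigma^{-1} = (1/det) · [[d, -b], [-b, a]] = [[0.1639, 0.0492],
 [0.0492, 0.1148]].

Step 3 — form the quadratic (x - mu)^T · Sigma^{-1} · (x - mu):
  Sigma^{-1} · (x - mu) = (-0.2623, -0.2787).
  (x - mu)^T · [Sigma^{-1} · (x - mu)] = (-1)·(-0.2623) + (-2)·(-0.2787) = 0.8197.

Step 4 — take square root: d = √(0.8197) ≈ 0.9054.

d(x, mu) = √(0.8197) ≈ 0.9054


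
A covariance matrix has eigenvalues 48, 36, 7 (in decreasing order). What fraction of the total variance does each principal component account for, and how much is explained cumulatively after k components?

Step 1 — total variance = trace(Sigma) = Σ λ_i = 48 + 36 + 7 = 91.

Step 2 — fraction explained by component i = λ_i / Σ λ:
  PC1: 48/91 = 0.5275
  PC2: 36/91 = 0.3956
  PC3: 7/91 = 0.0769

Step 3 — cumulative fraction after k components = (λ_1 + ... + λ_k) / Σ λ:
  k = 1: 48/91 = 0.5275
  k = 2: (48 + 36)/91 = 84/91 = 0.9231
  k = 3: (48 + 36 + 7)/91 = 91/91 = 1

Summary (fraction, with percent):

explained: PC1 0.5275 (52.75%), PC2 0.3956 (39.56%), PC3 0.0769 (7.69%);  cumulative: 0.5275, 0.9231, 1


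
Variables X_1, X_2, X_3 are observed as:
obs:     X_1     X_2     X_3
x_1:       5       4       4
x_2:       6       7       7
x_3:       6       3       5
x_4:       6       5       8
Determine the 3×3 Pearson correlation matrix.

Step 1 — column means:
  mean(X_1) = (5 + 6 + 6 + 6) / 4 = 23/4 = 5.75
  mean(X_2) = (4 + 7 + 3 + 5) / 4 = 19/4 = 4.75
  mean(X_3) = (4 + 7 + 5 + 8) / 4 = 24/4 = 6

Step 2 — sample variances and covariances s[i,j] = (1/(n-1)) · Σ_k (x_{k,i} - mean_i) · (x_{k,j} - mean_j), with n-1 = 3:
  s[X_1,X_1] = ((-0.75)·(-0.75) + (0.25)·(0.25) + (0.25)·(0.25) + (0.25)·(0.25)) / 3 = 0.75/3 = 0.25
  s[X_1,X_2] = ((-0.75)·(-0.75) + (0.25)·(2.25) + (0.25)·(-1.75) + (0.25)·(0.25)) / 3 = 0.75/3 = 0.25
  s[X_1,X_3] = ((-0.75)·(-2) + (0.25)·(1) + (0.25)·(-1) + (0.25)·(2)) / 3 = 2/3 = 0.6667
  s[X_2,X_2] = ((-0.75)·(-0.75) + (2.25)·(2.25) + (-1.75)·(-1.75) + (0.25)·(0.25)) / 3 = 8.75/3 = 2.9167
  s[X_2,X_3] = ((-0.75)·(-2) + (2.25)·(1) + (-1.75)·(-1) + (0.25)·(2)) / 3 = 6/3 = 2
  s[X_3,X_3] = ((-2)·(-2) + (1)·(1) + (-1)·(-1) + (2)·(2)) / 3 = 10/3 = 3.3333
  Sample standard deviations s_i = √(s[i,i]):
  s(X_1) = √(0.25) = 0.5
  s(X_2) = √(2.9167) = 1.7078
  s(X_3) = √(3.3333) = 1.8257

Step 3 — r_{ij} = s_{ij} / (s_i · s_j):
  r[X_1,X_1] = 1 (diagonal).
  r[X_1,X_2] = 0.25 / (0.5 · 1.7078) = 0.25 / 0.8539 = 0.2928
  r[X_1,X_3] = 0.6667 / (0.5 · 1.8257) = 0.6667 / 0.9129 = 0.7303
  r[X_2,X_2] = 1 (diagonal).
  r[X_2,X_3] = 2 / (1.7078 · 1.8257) = 2 / 3.118 = 0.6414
  r[X_3,X_3] = 1 (diagonal).

R is symmetric with unit diagonal. Assembling:

R = [[1, 0.2928, 0.7303],
 [0.2928, 1, 0.6414],
 [0.7303, 0.6414, 1]]


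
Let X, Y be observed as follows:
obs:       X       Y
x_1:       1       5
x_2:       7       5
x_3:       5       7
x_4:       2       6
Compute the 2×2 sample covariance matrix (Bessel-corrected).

Step 1 — column means:
  mean(X) = (1 + 7 + 5 + 2) / 4 = 15/4 = 3.75
  mean(Y) = (5 + 5 + 7 + 6) / 4 = 23/4 = 5.75

Step 2 — sample covariance S[i,j] = (1/(n-1)) · Σ_k (x_{k,i} - mean_i) · (x_{k,j} - mean_j), with n-1 = 3.
  S[X,X] = ((-2.75)·(-2.75) + (3.25)·(3.25) + (1.25)·(1.25) + (-1.75)·(-1.75)) / 3 = 22.75/3 = 7.5833
  S[X,Y] = ((-2.75)·(-0.75) + (3.25)·(-0.75) + (1.25)·(1.25) + (-1.75)·(0.25)) / 3 = 0.75/3 = 0.25
  S[Y,Y] = ((-0.75)·(-0.75) + (-0.75)·(-0.75) + (1.25)·(1.25) + (0.25)·(0.25)) / 3 = 2.75/3 = 0.9167

S is symmetric (S[j,i] = S[i,j]). Assembling:

S = [[7.5833, 0.25],
 [0.25, 0.9167]]


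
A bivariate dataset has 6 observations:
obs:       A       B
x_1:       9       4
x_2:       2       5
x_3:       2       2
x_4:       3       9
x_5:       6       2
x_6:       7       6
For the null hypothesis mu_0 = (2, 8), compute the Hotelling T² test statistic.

Step 1 — sample mean vector:
  mean(A) = (9 + 2 + 2 + 3 + 6 + 7) / 6 = 29/6 = 4.8333
  mean(B) = (4 + 5 + 2 + 9 + 2 + 6) / 6 = 28/6 = 4.6667
  x̄ = (4.8333, 4.6667),  deviation x̄ - mu_0 = (4.8333, 4.6667) - (2, 8) = (2.8333, -3.3333).

Step 2 — sample covariance matrix, S[i,j] = (1/(n-1)) · Σ_k (x_{k,i} - mean_i) · (x_{k,j} - mean_j), divisor n-1 = 5:
  S[A,A] = ((4.1667)·(4.1667) + (-2.8333)·(-2.8333) + (-2.8333)·(-2.8333) + (-1.8333)·(-1.8333) + (1.1667)·(1.1667) + (2.1667)·(2.1667)) / 5 = 42.8333/5 = 8.5667
  S[A,B] = ((4.1667)·(-0.6667) + (-2.8333)·(0.3333) + (-2.8333)·(-2.6667) + (-1.8333)·(4.3333) + (1.1667)·(-2.6667) + (2.1667)·(1.3333)) / 5 = -4.3333/5 = -0.8667
  S[B,B] = ((-0.6667)·(-0.6667) + (0.3333)·(0.3333) + (-2.6667)·(-2.6667) + (4.3333)·(4.3333) + (-2.6667)·(-2.6667) + (1.3333)·(1.3333)) / 5 = 35.3333/5 = 7.0667
  S = [[8.5667, -0.8667],
 [-0.8667, 7.0667]].

Step 3 — invert S. det(S) = 8.5667·7.0667 - (-0.8667)² = 59.7867.
  S^{-1} = (1/det) · [[d, -b], [-b, a]] = [[0.1182, 0.0145],
 [0.0145, 0.1433]].

Step 4 — quadratic form (x̄ - mu_0)^T · S^{-1} · (x̄ - mu_0):
  S^{-1} · (x̄ - mu_0) = (0.2866, -0.4366),
  (x̄ - mu_0)^T · [...] = (2.8333)·(0.2866) + (-3.3333)·(-0.4366) = 2.2671.

Step 5 — scale by n: T² = 6 · 2.2671 = 13.6028.

T² ≈ 13.6028


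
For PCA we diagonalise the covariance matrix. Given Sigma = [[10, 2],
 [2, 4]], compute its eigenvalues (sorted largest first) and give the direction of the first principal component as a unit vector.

Step 1 — characteristic polynomial of 2×2 Sigma:
  det(Sigma - λI) = λ² - trace · λ + det = 0.
  trace = 10 + 4 = 14, det = 10·4 - (2)² = 36.
Step 2 — discriminant:
  Δ = trace² - 4·det = 196 - 144 = 52.
Step 3 — eigenvalues:
  λ = (trace ± √Δ)/2 = (14 ± 7.2111)/2,
  λ_1 = 10.6056,  λ_2 = 3.3944.

Step 4 — unit eigenvector for λ_1: solve (Sigma - λ_1 I)v = 0. First row:
  (10 - 10.6056)·v_x + (2)·v_y = 0, i.e. (-0.6056)·v_x + (2)·v_y = 0,
  so v ∝ (b, λ_1 - a) = (2, 0.6056) = u.
  ||u|| = √((2)² + (0.6056)²) = √(4.3667) ≈ 2.0897,
  v_1 = u/||u|| ≈ (0.9571, 0.2898) (||v_1|| = 1).

λ_1 = 10.6056,  λ_2 = 3.3944;  v_1 ≈ (0.9571, 0.2898)


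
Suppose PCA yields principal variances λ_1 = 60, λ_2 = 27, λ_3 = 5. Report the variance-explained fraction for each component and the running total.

Step 1 — total variance = trace(Sigma) = Σ λ_i = 60 + 27 + 5 = 92.

Step 2 — fraction explained by component i = λ_i / Σ λ:
  PC1: 60/92 = 0.6522
  PC2: 27/92 = 0.2935
  PC3: 5/92 = 0.0543

Step 3 — cumulative fraction after k components = (λ_1 + ... + λ_k) / Σ λ:
  k = 1: 60/92 = 0.6522
  k = 2: (60 + 27)/92 = 87/92 = 0.9457
  k = 3: (60 + 27 + 5)/92 = 92/92 = 1

Summary (fraction, with percent):

explained: PC1 0.6522 (65.22%), PC2 0.2935 (29.35%), PC3 0.0543 (5.43%);  cumulative: 0.6522, 0.9457, 1


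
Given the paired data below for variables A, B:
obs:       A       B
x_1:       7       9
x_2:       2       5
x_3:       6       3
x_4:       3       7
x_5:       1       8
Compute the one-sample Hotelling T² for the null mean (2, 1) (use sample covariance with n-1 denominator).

Step 1 — sample mean vector:
  mean(A) = (7 + 2 + 6 + 3 + 1) / 5 = 19/5 = 3.8
  mean(B) = (9 + 5 + 3 + 7 + 8) / 5 = 32/5 = 6.4
  x̄ = (3.8, 6.4),  deviation x̄ - mu_0 = (3.8, 6.4) - (2, 1) = (1.8, 5.4).

Step 2 — sample covariance matrix, S[i,j] = (1/(n-1)) · Σ_k (x_{k,i} - mean_i) · (x_{k,j} - mean_j), divisor n-1 = 4:
  S[A,A] = ((3.2)·(3.2) + (-1.8)·(-1.8) + (2.2)·(2.2) + (-0.8)·(-0.8) + (-2.8)·(-2.8)) / 4 = 26.8/4 = 6.7
  S[A,B] = ((3.2)·(2.6) + (-1.8)·(-1.4) + (2.2)·(-3.4) + (-0.8)·(0.6) + (-2.8)·(1.6)) / 4 = -1.6/4 = -0.4
  S[B,B] = ((2.6)·(2.6) + (-1.4)·(-1.4) + (-3.4)·(-3.4) + (0.6)·(0.6) + (1.6)·(1.6)) / 4 = 23.2/4 = 5.8
  S = [[6.7, -0.4],
 [-0.4, 5.8]].

Step 3 — invert S. det(S) = 6.7·5.8 - (-0.4)² = 38.7.
  S^{-1} = (1/det) · [[d, -b], [-b, a]] = [[0.1499, 0.0103],
 [0.0103, 0.1731]].

Step 4 — quadratic form (x̄ - mu_0)^T · S^{-1} · (x̄ - mu_0):
  S^{-1} · (x̄ - mu_0) = (0.3256, 0.9535),
  (x̄ - mu_0)^T · [...] = (1.8)·(0.3256) + (5.4)·(0.9535) = 5.7349.

Step 5 — scale by n: T² = 5 · 5.7349 = 28.6744.

T² ≈ 28.6744


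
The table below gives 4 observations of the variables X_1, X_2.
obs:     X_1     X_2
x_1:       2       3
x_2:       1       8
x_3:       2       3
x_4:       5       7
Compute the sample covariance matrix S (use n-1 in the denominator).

Step 1 — column means:
  mean(X_1) = (2 + 1 + 2 + 5) / 4 = 10/4 = 2.5
  mean(X_2) = (3 + 8 + 3 + 7) / 4 = 21/4 = 5.25

Step 2 — sample covariance S[i,j] = (1/(n-1)) · Σ_k (x_{k,i} - mean_i) · (x_{k,j} - mean_j), with n-1 = 3.
  S[X_1,X_1] = ((-0.5)·(-0.5) + (-1.5)·(-1.5) + (-0.5)·(-0.5) + (2.5)·(2.5)) / 3 = 9/3 = 3
  S[X_1,X_2] = ((-0.5)·(-2.25) + (-1.5)·(2.75) + (-0.5)·(-2.25) + (2.5)·(1.75)) / 3 = 2.5/3 = 0.8333
  S[X_2,X_2] = ((-2.25)·(-2.25) + (2.75)·(2.75) + (-2.25)·(-2.25) + (1.75)·(1.75)) / 3 = 20.75/3 = 6.9167

S is symmetric (S[j,i] = S[i,j]). Assembling:

S = [[3, 0.8333],
 [0.8333, 6.9167]]


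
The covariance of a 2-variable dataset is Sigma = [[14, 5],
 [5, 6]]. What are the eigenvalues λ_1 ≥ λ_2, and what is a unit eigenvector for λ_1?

Step 1 — characteristic polynomial of 2×2 Sigma:
  det(Sigma - λI) = λ² - trace · λ + det = 0.
  trace = 14 + 6 = 20, det = 14·6 - (5)² = 59.
Step 2 — discriminant:
  Δ = trace² - 4·det = 400 - 236 = 164.
Step 3 — eigenvalues:
  λ = (trace ± √Δ)/2 = (20 ± 12.8062)/2,
  λ_1 = 16.4031,  λ_2 = 3.5969.

Step 4 — unit eigenvector for λ_1: solve (Sigma - λ_1 I)v = 0. First row:
  (14 - 16.4031)·v_x + (5)·v_y = 0, i.e. (-2.4031)·v_x + (5)·v_y = 0,
  so v ∝ (b, λ_1 - a) = (5, 2.4031) = u.
  ||u|| = √((5)² + (2.4031)²) = √(30.775) ≈ 5.5475,
  v_1 = u/||u|| ≈ (0.9013, 0.4332) (||v_1|| = 1).

λ_1 = 16.4031,  λ_2 = 3.5969;  v_1 ≈ (0.9013, 0.4332)


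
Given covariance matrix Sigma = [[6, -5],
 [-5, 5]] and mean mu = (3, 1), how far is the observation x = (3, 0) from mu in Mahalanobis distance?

Step 1 — centre the observation: (x - mu) = (0, -1).

Step 2 — invert Sigma. det(Sigma) = 6·5 - (-5)² = 5.
  Sigma^{-1} = (1/det) · [[d, -b], [-b, a]] = [[1, 1],
 [1, 1.2]].

Step 3 — form the quadratic (x - mu)^T · Sigma^{-1} · (x - mu):
  Sigma^{-1} · (x - mu) = (-1, -1.2).
  (x - mu)^T · [Sigma^{-1} · (x - mu)] = (0)·(-1) + (-1)·(-1.2) = 1.2.

Step 4 — take square root: d = √(1.2) ≈ 1.0954.

d(x, mu) = √(1.2) ≈ 1.0954


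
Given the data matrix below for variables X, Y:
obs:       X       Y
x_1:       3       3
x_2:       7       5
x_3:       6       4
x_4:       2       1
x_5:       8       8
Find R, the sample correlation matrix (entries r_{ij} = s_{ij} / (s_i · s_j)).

Step 1 — column means:
  mean(X) = (3 + 7 + 6 + 2 + 8) / 5 = 26/5 = 5.2
  mean(Y) = (3 + 5 + 4 + 1 + 8) / 5 = 21/5 = 4.2

Step 2 — sample variances and covariances s[i,j] = (1/(n-1)) · Σ_k (x_{k,i} - mean_i) · (x_{k,j} - mean_j), with n-1 = 4:
  s[X,X] = ((-2.2)·(-2.2) + (1.8)·(1.8) + (0.8)·(0.8) + (-3.2)·(-3.2) + (2.8)·(2.8)) / 4 = 26.8/4 = 6.7
  s[X,Y] = ((-2.2)·(-1.2) + (1.8)·(0.8) + (0.8)·(-0.2) + (-3.2)·(-3.2) + (2.8)·(3.8)) / 4 = 24.8/4 = 6.2
  s[Y,Y] = ((-1.2)·(-1.2) + (0.8)·(0.8) + (-0.2)·(-0.2) + (-3.2)·(-3.2) + (3.8)·(3.8)) / 4 = 26.8/4 = 6.7
  Sample standard deviations s_i = √(s[i,i]):
  s(X) = √(6.7) = 2.5884
  s(Y) = √(6.7) = 2.5884

Step 3 — r_{ij} = s_{ij} / (s_i · s_j):
  r[X,X] = 1 (diagonal).
  r[X,Y] = 6.2 / (2.5884 · 2.5884) = 6.2 / 6.7 = 0.9254
  r[Y,Y] = 1 (diagonal).

R is symmetric with unit diagonal. Assembling:

R = [[1, 0.9254],
 [0.9254, 1]]


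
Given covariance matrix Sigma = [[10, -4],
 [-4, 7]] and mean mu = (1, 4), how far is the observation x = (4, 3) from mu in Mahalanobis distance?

Step 1 — centre the observation: (x - mu) = (3, -1).

Step 2 — invert Sigma. det(Sigma) = 10·7 - (-4)² = 54.
  Sigma^{-1} = (1/det) · [[d, -b], [-b, a]] = [[0.1296, 0.0741],
 [0.0741, 0.1852]].

Step 3 — form the quadratic (x - mu)^T · Sigma^{-1} · (x - mu):
  Sigma^{-1} · (x - mu) = (0.3148, 0.037).
  (x - mu)^T · [Sigma^{-1} · (x - mu)] = (3)·(0.3148) + (-1)·(0.037) = 0.9074.

Step 4 — take square root: d = √(0.9074) ≈ 0.9526.

d(x, mu) = √(0.9074) ≈ 0.9526


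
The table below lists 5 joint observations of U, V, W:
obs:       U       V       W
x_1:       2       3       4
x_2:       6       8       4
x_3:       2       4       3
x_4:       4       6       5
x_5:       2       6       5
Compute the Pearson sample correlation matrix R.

Step 1 — column means:
  mean(U) = (2 + 6 + 2 + 4 + 2) / 5 = 16/5 = 3.2
  mean(V) = (3 + 8 + 4 + 6 + 6) / 5 = 27/5 = 5.4
  mean(W) = (4 + 4 + 3 + 5 + 5) / 5 = 21/5 = 4.2

Step 2 — sample variances and covariances s[i,j] = (1/(n-1)) · Σ_k (x_{k,i} - mean_i) · (x_{k,j} - mean_j), with n-1 = 4:
  s[U,U] = ((-1.2)·(-1.2) + (2.8)·(2.8) + (-1.2)·(-1.2) + (0.8)·(0.8) + (-1.2)·(-1.2)) / 4 = 12.8/4 = 3.2
  s[U,V] = ((-1.2)·(-2.4) + (2.8)·(2.6) + (-1.2)·(-1.4) + (0.8)·(0.6) + (-1.2)·(0.6)) / 4 = 11.6/4 = 2.9
  s[U,W] = ((-1.2)·(-0.2) + (2.8)·(-0.2) + (-1.2)·(-1.2) + (0.8)·(0.8) + (-1.2)·(0.8)) / 4 = 0.8/4 = 0.2
  s[V,V] = ((-2.4)·(-2.4) + (2.6)·(2.6) + (-1.4)·(-1.4) + (0.6)·(0.6) + (0.6)·(0.6)) / 4 = 15.2/4 = 3.8
  s[V,W] = ((-2.4)·(-0.2) + (2.6)·(-0.2) + (-1.4)·(-1.2) + (0.6)·(0.8) + (0.6)·(0.8)) / 4 = 2.6/4 = 0.65
  s[W,W] = ((-0.2)·(-0.2) + (-0.2)·(-0.2) + (-1.2)·(-1.2) + (0.8)·(0.8) + (0.8)·(0.8)) / 4 = 2.8/4 = 0.7
  Sample standard deviations s_i = √(s[i,i]):
  s(U) = √(3.2) = 1.7889
  s(V) = √(3.8) = 1.9494
  s(W) = √(0.7) = 0.8367

Step 3 — r_{ij} = s_{ij} / (s_i · s_j):
  r[U,U] = 1 (diagonal).
  r[U,V] = 2.9 / (1.7889 · 1.9494) = 2.9 / 3.4871 = 0.8316
  r[U,W] = 0.2 / (1.7889 · 0.8367) = 0.2 / 1.4967 = 0.1336
  r[V,V] = 1 (diagonal).
  r[V,W] = 0.65 / (1.9494 · 0.8367) = 0.65 / 1.631 = 0.3985
  r[W,W] = 1 (diagonal).

R is symmetric with unit diagonal. Assembling:

R = [[1, 0.8316, 0.1336],
 [0.8316, 1, 0.3985],
 [0.1336, 0.3985, 1]]


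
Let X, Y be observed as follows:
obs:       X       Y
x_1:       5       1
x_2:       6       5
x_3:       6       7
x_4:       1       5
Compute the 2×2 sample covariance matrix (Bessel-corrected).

Step 1 — column means:
  mean(X) = (5 + 6 + 6 + 1) / 4 = 18/4 = 4.5
  mean(Y) = (1 + 5 + 7 + 5) / 4 = 18/4 = 4.5

Step 2 — sample covariance S[i,j] = (1/(n-1)) · Σ_k (x_{k,i} - mean_i) · (x_{k,j} - mean_j), with n-1 = 3.
  S[X,X] = ((0.5)·(0.5) + (1.5)·(1.5) + (1.5)·(1.5) + (-3.5)·(-3.5)) / 3 = 17/3 = 5.6667
  S[X,Y] = ((0.5)·(-3.5) + (1.5)·(0.5) + (1.5)·(2.5) + (-3.5)·(0.5)) / 3 = 1/3 = 0.3333
  S[Y,Y] = ((-3.5)·(-3.5) + (0.5)·(0.5) + (2.5)·(2.5) + (0.5)·(0.5)) / 3 = 19/3 = 6.3333

S is symmetric (S[j,i] = S[i,j]). Assembling:

S = [[5.6667, 0.3333],
 [0.3333, 6.3333]]


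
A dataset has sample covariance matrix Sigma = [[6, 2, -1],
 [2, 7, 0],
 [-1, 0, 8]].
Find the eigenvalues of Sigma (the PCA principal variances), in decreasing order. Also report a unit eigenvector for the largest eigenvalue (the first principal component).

Step 1 — characteristic polynomial p(λ) = det(λI - Sigma) = λ³ - tr·λ² + c_1·λ - det, where tr = trace, c_1 = sum of the principal 2×2 minors, det = det(Sigma):
  tr = 6 + 7 + 8 = 21,
  c_1 = (6·7 - (2)²) + (6·8 - (-1)²) + (7·8 - (0)²) = 38 + 47 + 56 = 141,
  det = 6·(7·8 - (0)²) - (2)·((2)·8 - (0)·(-1)) + (-1)·((2)·(0) - 7·(-1)) = 6·(56) - (2)·(16) + (-1)·(7) = 297.
  So p(λ) = λ³ - 21λ² + 141λ - 297.
Step 2 — look for an integer root (rational root theorem: any rational root is an integer divisor of 297). Testing λ = 9:
  p(9) = 729 - 1701 + 1269 - 297 = 0  ✓
  Dividing out (λ - 9): p(λ) = (λ - 9)(λ² - 12λ + 33).
Step 3 — remaining eigenvalues from the quadratic λ² - 12λ + 33 = 0:
  Δ = 12² - 4·33 = 144 - 132 = 12,  λ = (12 ± √12)/2 = (12 ± 3.4641)/2 ≈ 7.7321 or 4.2679.
  Sorted: λ_1 = 9,  λ_2 = 7.7321,  λ_3 = 4.2679  (check: sum = 21 = tr ✓).

Step 4 — unit eigenvector for λ_1 = 9: v spans the null space of (Sigma - λ_1 I), whose rows are
  r_1 = (-3, 2, -1),  r_2 = (2, -2, 0),  r_3 = (-1, 0, -1).
  v is orthogonal to every row, so take v ∝ r_1 × r_2 = ((2)·(0) - (-1)·(-2), (-1)·(2) - (-3)·(0), (-3)·(-2) - (2)·(2)) = (-2, -2, 2).
  Rescale (divide by 2; multiply by -1 so the first nonzero entry is positive): u = (1, 1, -1).
  ||u|| = √((1)² + (1)² + (-1)²) = √(3) ≈ 1.7321,  v_1 = u/||u|| ≈ (0.5774, 0.5774, -0.5774) (||v_1|| = 1).

λ_1 = 9,  λ_2 = 7.7321,  λ_3 = 4.2679;  v_1 ≈ (0.5774, 0.5774, -0.5774)


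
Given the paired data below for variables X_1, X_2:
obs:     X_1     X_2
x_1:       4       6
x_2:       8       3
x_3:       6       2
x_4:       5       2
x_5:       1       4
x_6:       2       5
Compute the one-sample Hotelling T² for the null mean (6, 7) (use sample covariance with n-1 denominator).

Step 1 — sample mean vector:
  mean(X_1) = (4 + 8 + 6 + 5 + 1 + 2) / 6 = 26/6 = 4.3333
  mean(X_2) = (6 + 3 + 2 + 2 + 4 + 5) / 6 = 22/6 = 3.6667
  x̄ = (4.3333, 3.6667),  deviation x̄ - mu_0 = (4.3333, 3.6667) - (6, 7) = (-1.6667, -3.3333).

Step 2 — sample covariance matrix, S[i,j] = (1/(n-1)) · Σ_k (x_{k,i} - mean_i) · (x_{k,j} - mean_j), divisor n-1 = 5:
  S[X_1,X_1] = ((-0.3333)·(-0.3333) + (3.6667)·(3.6667) + (1.6667)·(1.6667) + (0.6667)·(0.6667) + (-3.3333)·(-3.3333) + (-2.3333)·(-2.3333)) / 5 = 33.3333/5 = 6.6667
  S[X_1,X_2] = ((-0.3333)·(2.3333) + (3.6667)·(-0.6667) + (1.6667)·(-1.6667) + (0.6667)·(-1.6667) + (-3.3333)·(0.3333) + (-2.3333)·(1.3333)) / 5 = -11.3333/5 = -2.2667
  S[X_2,X_2] = ((2.3333)·(2.3333) + (-0.6667)·(-0.6667) + (-1.6667)·(-1.6667) + (-1.6667)·(-1.6667) + (0.3333)·(0.3333) + (1.3333)·(1.3333)) / 5 = 13.3333/5 = 2.6667
  S = [[6.6667, -2.2667],
 [-2.2667, 2.6667]].

Step 3 — invert S. det(S) = 6.6667·2.6667 - (-2.2667)² = 12.64.
  S^{-1} = (1/det) · [[d, -b], [-b, a]] = [[0.211, 0.1793],
 [0.1793, 0.5274]].

Step 4 — quadratic form (x̄ - mu_0)^T · S^{-1} · (x̄ - mu_0):
  S^{-1} · (x̄ - mu_0) = (-0.9494, -2.057),
  (x̄ - mu_0)^T · [...] = (-1.6667)·(-0.9494) + (-3.3333)·(-2.057) = 8.4388.

Step 5 — scale by n: T² = 6 · 8.4388 = 50.6329.

T² ≈ 50.6329


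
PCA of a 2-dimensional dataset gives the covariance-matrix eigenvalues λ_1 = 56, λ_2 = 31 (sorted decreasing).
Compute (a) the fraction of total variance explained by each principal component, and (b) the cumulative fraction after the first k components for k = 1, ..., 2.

Step 1 — total variance = trace(Sigma) = Σ λ_i = 56 + 31 = 87.

Step 2 — fraction explained by component i = λ_i / Σ λ:
  PC1: 56/87 = 0.6437
  PC2: 31/87 = 0.3563

Step 3 — cumulative fraction after k components = (λ_1 + ... + λ_k) / Σ λ:
  k = 1: 56/87 = 0.6437
  k = 2: (56 + 31)/87 = 87/87 = 1

Summary (fraction, with percent):

explained: PC1 0.6437 (64.37%), PC2 0.3563 (35.63%);  cumulative: 0.6437, 1


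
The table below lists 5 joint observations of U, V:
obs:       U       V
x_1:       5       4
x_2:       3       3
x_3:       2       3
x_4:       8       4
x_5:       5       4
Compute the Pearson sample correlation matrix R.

Step 1 — column means:
  mean(U) = (5 + 3 + 2 + 8 + 5) / 5 = 23/5 = 4.6
  mean(V) = (4 + 3 + 3 + 4 + 4) / 5 = 18/5 = 3.6

Step 2 — sample variances and covariances s[i,j] = (1/(n-1)) · Σ_k (x_{k,i} - mean_i) · (x_{k,j} - mean_j), with n-1 = 4:
  s[U,U] = ((0.4)·(0.4) + (-1.6)·(-1.6) + (-2.6)·(-2.6) + (3.4)·(3.4) + (0.4)·(0.4)) / 4 = 21.2/4 = 5.3
  s[U,V] = ((0.4)·(0.4) + (-1.6)·(-0.6) + (-2.6)·(-0.6) + (3.4)·(0.4) + (0.4)·(0.4)) / 4 = 4.2/4 = 1.05
  s[V,V] = ((0.4)·(0.4) + (-0.6)·(-0.6) + (-0.6)·(-0.6) + (0.4)·(0.4) + (0.4)·(0.4)) / 4 = 1.2/4 = 0.3
  Sample standard deviations s_i = √(s[i,i]):
  s(U) = √(5.3) = 2.3022
  s(V) = √(0.3) = 0.5477

Step 3 — r_{ij} = s_{ij} / (s_i · s_j):
  r[U,U] = 1 (diagonal).
  r[U,V] = 1.05 / (2.3022 · 0.5477) = 1.05 / 1.261 = 0.8327
  r[V,V] = 1 (diagonal).

R is symmetric with unit diagonal. Assembling:

R = [[1, 0.8327],
 [0.8327, 1]]


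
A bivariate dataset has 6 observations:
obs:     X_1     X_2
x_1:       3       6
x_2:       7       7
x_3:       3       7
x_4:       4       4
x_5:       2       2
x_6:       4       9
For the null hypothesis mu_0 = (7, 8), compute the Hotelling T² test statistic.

Step 1 — sample mean vector:
  mean(X_1) = (3 + 7 + 3 + 4 + 2 + 4) / 6 = 23/6 = 3.8333
  mean(X_2) = (6 + 7 + 7 + 4 + 2 + 9) / 6 = 35/6 = 5.8333
  x̄ = (3.8333, 5.8333),  deviation x̄ - mu_0 = (3.8333, 5.8333) - (7, 8) = (-3.1667, -2.1667).

Step 2 — sample covariance matrix, S[i,j] = (1/(n-1)) · Σ_k (x_{k,i} - mean_i) · (x_{k,j} - mean_j), divisor n-1 = 5:
  S[X_1,X_1] = ((-0.8333)·(-0.8333) + (3.1667)·(3.1667) + (-0.8333)·(-0.8333) + (0.1667)·(0.1667) + (-1.8333)·(-1.8333) + (0.1667)·(0.1667)) / 5 = 14.8333/5 = 2.9667
  S[X_1,X_2] = ((-0.8333)·(0.1667) + (3.1667)·(1.1667) + (-0.8333)·(1.1667) + (0.1667)·(-1.8333) + (-1.8333)·(-3.8333) + (0.1667)·(3.1667)) / 5 = 9.8333/5 = 1.9667
  S[X_2,X_2] = ((0.1667)·(0.1667) + (1.1667)·(1.1667) + (1.1667)·(1.1667) + (-1.8333)·(-1.8333) + (-3.8333)·(-3.8333) + (3.1667)·(3.1667)) / 5 = 30.8333/5 = 6.1667
  S = [[2.9667, 1.9667],
 [1.9667, 6.1667]].

Step 3 — invert S. det(S) = 2.9667·6.1667 - (1.9667)² = 14.4267.
  S^{-1} = (1/det) · [[d, -b], [-b, a]] = [[0.4274, -0.1363],
 [-0.1363, 0.2056]].

Step 4 — quadratic form (x̄ - mu_0)^T · S^{-1} · (x̄ - mu_0):
  S^{-1} · (x̄ - mu_0) = (-1.0582, -0.0139),
  (x̄ - mu_0)^T · [...] = (-3.1667)·(-1.0582) + (-2.1667)·(-0.0139) = 3.3811.

Step 5 — scale by n: T² = 6 · 3.3811 = 20.2865.

T² ≈ 20.2865


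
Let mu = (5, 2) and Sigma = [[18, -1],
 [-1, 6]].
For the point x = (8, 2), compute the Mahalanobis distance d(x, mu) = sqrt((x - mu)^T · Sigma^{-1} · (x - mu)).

Step 1 — centre the observation: (x - mu) = (3, 0).

Step 2 — invert Sigma. det(Sigma) = 18·6 - (-1)² = 107.
  Sigma^{-1} = (1/det) · [[d, -b], [-b, a]] = [[0.0561, 0.0093],
 [0.0093, 0.1682]].

Step 3 — form the quadratic (x - mu)^T · Sigma^{-1} · (x - mu):
  Sigma^{-1} · (x - mu) = (0.1682, 0.028).
  (x - mu)^T · [Sigma^{-1} · (x - mu)] = (3)·(0.1682) + (0)·(0.028) = 0.5047.

Step 4 — take square root: d = √(0.5047) ≈ 0.7104.

d(x, mu) = √(0.5047) ≈ 0.7104


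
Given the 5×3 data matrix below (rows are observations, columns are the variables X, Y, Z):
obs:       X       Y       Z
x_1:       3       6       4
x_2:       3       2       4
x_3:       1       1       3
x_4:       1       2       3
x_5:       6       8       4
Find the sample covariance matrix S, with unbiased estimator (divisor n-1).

Step 1 — column means:
  mean(X) = (3 + 3 + 1 + 1 + 6) / 5 = 14/5 = 2.8
  mean(Y) = (6 + 2 + 1 + 2 + 8) / 5 = 19/5 = 3.8
  mean(Z) = (4 + 4 + 3 + 3 + 4) / 5 = 18/5 = 3.6

Step 2 — sample covariance S[i,j] = (1/(n-1)) · Σ_k (x_{k,i} - mean_i) · (x_{k,j} - mean_j), with n-1 = 4.
  S[X,X] = ((0.2)·(0.2) + (0.2)·(0.2) + (-1.8)·(-1.8) + (-1.8)·(-1.8) + (3.2)·(3.2)) / 4 = 16.8/4 = 4.2
  S[X,Y] = ((0.2)·(2.2) + (0.2)·(-1.8) + (-1.8)·(-2.8) + (-1.8)·(-1.8) + (3.2)·(4.2)) / 4 = 21.8/4 = 5.45
  S[X,Z] = ((0.2)·(0.4) + (0.2)·(0.4) + (-1.8)·(-0.6) + (-1.8)·(-0.6) + (3.2)·(0.4)) / 4 = 3.6/4 = 0.9
  S[Y,Y] = ((2.2)·(2.2) + (-1.8)·(-1.8) + (-2.8)·(-2.8) + (-1.8)·(-1.8) + (4.2)·(4.2)) / 4 = 36.8/4 = 9.2
  S[Y,Z] = ((2.2)·(0.4) + (-1.8)·(0.4) + (-2.8)·(-0.6) + (-1.8)·(-0.6) + (4.2)·(0.4)) / 4 = 4.6/4 = 1.15
  S[Z,Z] = ((0.4)·(0.4) + (0.4)·(0.4) + (-0.6)·(-0.6) + (-0.6)·(-0.6) + (0.4)·(0.4)) / 4 = 1.2/4 = 0.3

S is symmetric (S[j,i] = S[i,j]). Assembling:

S = [[4.2, 5.45, 0.9],
 [5.45, 9.2, 1.15],
 [0.9, 1.15, 0.3]]


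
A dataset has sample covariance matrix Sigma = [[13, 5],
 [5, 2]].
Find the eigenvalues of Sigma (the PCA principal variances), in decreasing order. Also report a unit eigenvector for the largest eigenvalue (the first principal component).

Step 1 — characteristic polynomial of 2×2 Sigma:
  det(Sigma - λI) = λ² - trace · λ + det = 0.
  trace = 13 + 2 = 15, det = 13·2 - (5)² = 1.
Step 2 — discriminant:
  Δ = trace² - 4·det = 225 - 4 = 221.
Step 3 — eigenvalues:
  λ = (trace ± √Δ)/2 = (15 ± 14.8661)/2,
  λ_1 = 14.933,  λ_2 = 0.067.

Step 4 — unit eigenvector for λ_1: solve (Sigma - λ_1 I)v = 0. First row:
  (13 - 14.933)·v_x + (5)·v_y = 0, i.e. (-1.933)·v_x + (5)·v_y = 0,
  so v ∝ (b, λ_1 - a) = (5, 1.933) = u.
  ||u|| = √((5)² + (1.933)²) = √(28.7366) ≈ 5.3607,
  v_1 = u/||u|| ≈ (0.9327, 0.3606) (||v_1|| = 1).

λ_1 = 14.933,  λ_2 = 0.067;  v_1 ≈ (0.9327, 0.3606)


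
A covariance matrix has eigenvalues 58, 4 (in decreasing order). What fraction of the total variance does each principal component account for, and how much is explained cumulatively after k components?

Step 1 — total variance = trace(Sigma) = Σ λ_i = 58 + 4 = 62.

Step 2 — fraction explained by component i = λ_i / Σ λ:
  PC1: 58/62 = 0.9355
  PC2: 4/62 = 0.0645

Step 3 — cumulative fraction after k components = (λ_1 + ... + λ_k) / Σ λ:
  k = 1: 58/62 = 0.9355
  k = 2: (58 + 4)/62 = 62/62 = 1

Summary (fraction, with percent):

explained: PC1 0.9355 (93.55%), PC2 0.0645 (6.45%);  cumulative: 0.9355, 1


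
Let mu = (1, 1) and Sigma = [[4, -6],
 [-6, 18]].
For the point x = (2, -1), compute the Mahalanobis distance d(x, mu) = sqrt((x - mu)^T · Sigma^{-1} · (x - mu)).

Step 1 — centre the observation: (x - mu) = (1, -2).

Step 2 — invert Sigma. det(Sigma) = 4·18 - (-6)² = 36.
  Sigma^{-1} = (1/det) · [[d, -b], [-b, a]] = [[0.5, 0.1667],
 [0.1667, 0.1111]].

Step 3 — form the quadratic (x - mu)^T · Sigma^{-1} · (x - mu):
  Sigma^{-1} · (x - mu) = (0.1667, -0.0556).
  (x - mu)^T · [Sigma^{-1} · (x - mu)] = (1)·(0.1667) + (-2)·(-0.0556) = 0.2778.

Step 4 — take square root: d = √(0.2778) ≈ 0.527.

d(x, mu) = √(0.2778) ≈ 0.527


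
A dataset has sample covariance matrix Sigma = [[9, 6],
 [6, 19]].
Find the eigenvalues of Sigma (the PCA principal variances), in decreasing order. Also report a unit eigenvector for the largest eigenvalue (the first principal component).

Step 1 — characteristic polynomial of 2×2 Sigma:
  det(Sigma - λI) = λ² - trace · λ + det = 0.
  trace = 9 + 19 = 28, det = 9·19 - (6)² = 135.
Step 2 — discriminant:
  Δ = trace² - 4·det = 784 - 540 = 244.
Step 3 — eigenvalues:
  λ = (trace ± √Δ)/2 = (28 ± 15.6205)/2,
  λ_1 = 21.8102,  λ_2 = 6.1898.

Step 4 — unit eigenvector for λ_1: solve (Sigma - λ_1 I)v = 0. First row:
  (9 - 21.8102)·v_x + (6)·v_y = 0, i.e. (-12.8102)·v_x + (6)·v_y = 0,
  so v ∝ (b, λ_1 - a) = (6, 12.8102) = u.
  ||u|| = √((6)² + (12.8102)²) = √(200.1025) ≈ 14.1458,
  v_1 = u/||u|| ≈ (0.4242, 0.9056) (||v_1|| = 1).

λ_1 = 21.8102,  λ_2 = 6.1898;  v_1 ≈ (0.4242, 0.9056)


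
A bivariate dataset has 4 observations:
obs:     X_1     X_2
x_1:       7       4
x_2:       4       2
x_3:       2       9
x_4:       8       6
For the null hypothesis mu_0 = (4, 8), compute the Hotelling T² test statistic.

Step 1 — sample mean vector:
  mean(X_1) = (7 + 4 + 2 + 8) / 4 = 21/4 = 5.25
  mean(X_2) = (4 + 2 + 9 + 6) / 4 = 21/4 = 5.25
  x̄ = (5.25, 5.25),  deviation x̄ - mu_0 = (5.25, 5.25) - (4, 8) = (1.25, -2.75).

Step 2 — sample covariance matrix, S[i,j] = (1/(n-1)) · Σ_k (x_{k,i} - mean_i) · (x_{k,j} - mean_j), divisor n-1 = 3:
  S[X_1,X_1] = ((1.75)·(1.75) + (-1.25)·(-1.25) + (-3.25)·(-3.25) + (2.75)·(2.75)) / 3 = 22.75/3 = 7.5833
  S[X_1,X_2] = ((1.75)·(-1.25) + (-1.25)·(-3.25) + (-3.25)·(3.75) + (2.75)·(0.75)) / 3 = -8.25/3 = -2.75
  S[X_2,X_2] = ((-1.25)·(-1.25) + (-3.25)·(-3.25) + (3.75)·(3.75) + (0.75)·(0.75)) / 3 = 26.75/3 = 8.9167
  S = [[7.5833, -2.75],
 [-2.75, 8.9167]].

Step 3 — invert S. det(S) = 7.5833·8.9167 - (-2.75)² = 60.0556.
  S^{-1} = (1/det) · [[d, -b], [-b, a]] = [[0.1485, 0.0458],
 [0.0458, 0.1263]].

Step 4 — quadratic form (x̄ - mu_0)^T · S^{-1} · (x̄ - mu_0):
  S^{-1} · (x̄ - mu_0) = (0.0597, -0.29),
  (x̄ - mu_0)^T · [...] = (1.25)·(0.0597) + (-2.75)·(-0.29) = 0.8721.

Step 5 — scale by n: T² = 4 · 0.8721 = 3.4884.

T² ≈ 3.4884


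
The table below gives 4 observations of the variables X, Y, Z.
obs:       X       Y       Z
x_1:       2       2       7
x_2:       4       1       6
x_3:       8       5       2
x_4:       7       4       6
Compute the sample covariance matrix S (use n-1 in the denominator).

Step 1 — column means:
  mean(X) = (2 + 4 + 8 + 7) / 4 = 21/4 = 5.25
  mean(Y) = (2 + 1 + 5 + 4) / 4 = 12/4 = 3
  mean(Z) = (7 + 6 + 2 + 6) / 4 = 21/4 = 5.25

Step 2 — sample covariance S[i,j] = (1/(n-1)) · Σ_k (x_{k,i} - mean_i) · (x_{k,j} - mean_j), with n-1 = 3.
  S[X,X] = ((-3.25)·(-3.25) + (-1.25)·(-1.25) + (2.75)·(2.75) + (1.75)·(1.75)) / 3 = 22.75/3 = 7.5833
  S[X,Y] = ((-3.25)·(-1) + (-1.25)·(-2) + (2.75)·(2) + (1.75)·(1)) / 3 = 13/3 = 4.3333
  S[X,Z] = ((-3.25)·(1.75) + (-1.25)·(0.75) + (2.75)·(-3.25) + (1.75)·(0.75)) / 3 = -14.25/3 = -4.75
  S[Y,Y] = ((-1)·(-1) + (-2)·(-2) + (2)·(2) + (1)·(1)) / 3 = 10/3 = 3.3333
  S[Y,Z] = ((-1)·(1.75) + (-2)·(0.75) + (2)·(-3.25) + (1)·(0.75)) / 3 = -9/3 = -3
  S[Z,Z] = ((1.75)·(1.75) + (0.75)·(0.75) + (-3.25)·(-3.25) + (0.75)·(0.75)) / 3 = 14.75/3 = 4.9167

S is symmetric (S[j,i] = S[i,j]). Assembling:

S = [[7.5833, 4.3333, -4.75],
 [4.3333, 3.3333, -3],
 [-4.75, -3, 4.9167]]


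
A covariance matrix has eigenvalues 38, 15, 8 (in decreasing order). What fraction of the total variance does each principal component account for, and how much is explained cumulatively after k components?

Step 1 — total variance = trace(Sigma) = Σ λ_i = 38 + 15 + 8 = 61.

Step 2 — fraction explained by component i = λ_i / Σ λ:
  PC1: 38/61 = 0.623
  PC2: 15/61 = 0.2459
  PC3: 8/61 = 0.1311

Step 3 — cumulative fraction after k components = (λ_1 + ... + λ_k) / Σ λ:
  k = 1: 38/61 = 0.623
  k = 2: (38 + 15)/61 = 53/61 = 0.8689
  k = 3: (38 + 15 + 8)/61 = 61/61 = 1

Summary (fraction, with percent):

explained: PC1 0.623 (62.3%), PC2 0.2459 (24.59%), PC3 0.1311 (13.11%);  cumulative: 0.623, 0.8689, 1


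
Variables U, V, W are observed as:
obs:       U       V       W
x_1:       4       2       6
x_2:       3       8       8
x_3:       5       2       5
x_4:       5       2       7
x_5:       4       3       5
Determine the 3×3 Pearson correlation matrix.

Step 1 — column means:
  mean(U) = (4 + 3 + 5 + 5 + 4) / 5 = 21/5 = 4.2
  mean(V) = (2 + 8 + 2 + 2 + 3) / 5 = 17/5 = 3.4
  mean(W) = (6 + 8 + 5 + 7 + 5) / 5 = 31/5 = 6.2

Step 2 — sample variances and covariances s[i,j] = (1/(n-1)) · Σ_k (x_{k,i} - mean_i) · (x_{k,j} - mean_j), with n-1 = 4:
  s[U,U] = ((-0.2)·(-0.2) + (-1.2)·(-1.2) + (0.8)·(0.8) + (0.8)·(0.8) + (-0.2)·(-0.2)) / 4 = 2.8/4 = 0.7
  s[U,V] = ((-0.2)·(-1.4) + (-1.2)·(4.6) + (0.8)·(-1.4) + (0.8)·(-1.4) + (-0.2)·(-0.4)) / 4 = -7.4/4 = -1.85
  s[U,W] = ((-0.2)·(-0.2) + (-1.2)·(1.8) + (0.8)·(-1.2) + (0.8)·(0.8) + (-0.2)·(-1.2)) / 4 = -2.2/4 = -0.55
  s[V,V] = ((-1.4)·(-1.4) + (4.6)·(4.6) + (-1.4)·(-1.4) + (-1.4)·(-1.4) + (-0.4)·(-0.4)) / 4 = 27.2/4 = 6.8
  s[V,W] = ((-1.4)·(-0.2) + (4.6)·(1.8) + (-1.4)·(-1.2) + (-1.4)·(0.8) + (-0.4)·(-1.2)) / 4 = 9.6/4 = 2.4
  s[W,W] = ((-0.2)·(-0.2) + (1.8)·(1.8) + (-1.2)·(-1.2) + (0.8)·(0.8) + (-1.2)·(-1.2)) / 4 = 6.8/4 = 1.7
  Sample standard deviations s_i = √(s[i,i]):
  s(U) = √(0.7) = 0.8367
  s(V) = √(6.8) = 2.6077
  s(W) = √(1.7) = 1.3038

Step 3 — r_{ij} = s_{ij} / (s_i · s_j):
  r[U,U] = 1 (diagonal).
  r[U,V] = -1.85 / (0.8367 · 2.6077) = -1.85 / 2.1817 = -0.8479
  r[U,W] = -0.55 / (0.8367 · 1.3038) = -0.55 / 1.0909 = -0.5042
  r[V,V] = 1 (diagonal).
  r[V,W] = 2.4 / (2.6077 · 1.3038) = 2.4 / 3.4 = 0.7059
  r[W,W] = 1 (diagonal).

R is symmetric with unit diagonal. Assembling:

R = [[1, -0.8479, -0.5042],
 [-0.8479, 1, 0.7059],
 [-0.5042, 0.7059, 1]]


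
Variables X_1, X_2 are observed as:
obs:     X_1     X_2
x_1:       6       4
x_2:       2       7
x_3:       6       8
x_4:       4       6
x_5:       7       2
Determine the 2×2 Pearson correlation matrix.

Step 1 — column means:
  mean(X_1) = (6 + 2 + 6 + 4 + 7) / 5 = 25/5 = 5
  mean(X_2) = (4 + 7 + 8 + 6 + 2) / 5 = 27/5 = 5.4

Step 2 — sample variances and covariances s[i,j] = (1/(n-1)) · Σ_k (x_{k,i} - mean_i) · (x_{k,j} - mean_j), with n-1 = 4:
  s[X_1,X_1] = ((1)·(1) + (-3)·(-3) + (1)·(1) + (-1)·(-1) + (2)·(2)) / 4 = 16/4 = 4
  s[X_1,X_2] = ((1)·(-1.4) + (-3)·(1.6) + (1)·(2.6) + (-1)·(0.6) + (2)·(-3.4)) / 4 = -11/4 = -2.75
  s[X_2,X_2] = ((-1.4)·(-1.4) + (1.6)·(1.6) + (2.6)·(2.6) + (0.6)·(0.6) + (-3.4)·(-3.4)) / 4 = 23.2/4 = 5.8
  Sample standard deviations s_i = √(s[i,i]):
  s(X_1) = √(4) = 2
  s(X_2) = √(5.8) = 2.4083

Step 3 — r_{ij} = s_{ij} / (s_i · s_j):
  r[X_1,X_1] = 1 (diagonal).
  r[X_1,X_2] = -2.75 / (2 · 2.4083) = -2.75 / 4.8166 = -0.5709
  r[X_2,X_2] = 1 (diagonal).

R is symmetric with unit diagonal. Assembling:

R = [[1, -0.5709],
 [-0.5709, 1]]


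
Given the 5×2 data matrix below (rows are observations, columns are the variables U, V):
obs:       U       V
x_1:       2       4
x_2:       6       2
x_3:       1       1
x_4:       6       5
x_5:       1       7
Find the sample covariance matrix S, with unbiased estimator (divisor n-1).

Step 1 — column means:
  mean(U) = (2 + 6 + 1 + 6 + 1) / 5 = 16/5 = 3.2
  mean(V) = (4 + 2 + 1 + 5 + 7) / 5 = 19/5 = 3.8

Step 2 — sample covariance S[i,j] = (1/(n-1)) · Σ_k (x_{k,i} - mean_i) · (x_{k,j} - mean_j), with n-1 = 4.
  S[U,U] = ((-1.2)·(-1.2) + (2.8)·(2.8) + (-2.2)·(-2.2) + (2.8)·(2.8) + (-2.2)·(-2.2)) / 4 = 26.8/4 = 6.7
  S[U,V] = ((-1.2)·(0.2) + (2.8)·(-1.8) + (-2.2)·(-2.8) + (2.8)·(1.2) + (-2.2)·(3.2)) / 4 = -2.8/4 = -0.7
  S[V,V] = ((0.2)·(0.2) + (-1.8)·(-1.8) + (-2.8)·(-2.8) + (1.2)·(1.2) + (3.2)·(3.2)) / 4 = 22.8/4 = 5.7

S is symmetric (S[j,i] = S[i,j]). Assembling:

S = [[6.7, -0.7],
 [-0.7, 5.7]]


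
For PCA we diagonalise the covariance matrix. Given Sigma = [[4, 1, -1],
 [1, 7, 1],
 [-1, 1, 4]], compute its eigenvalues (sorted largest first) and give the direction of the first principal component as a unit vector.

Step 1 — characteristic polynomial p(λ) = det(λI - Sigma) = λ³ - tr·λ² + c_1·λ - det, where tr = trace, c_1 = sum of the principal 2×2 minors, det = det(Sigma):
  tr = 4 + 7 + 4 = 15,
  c_1 = (4·7 - (1)²) + (4·4 - (-1)²) + (7·4 - (1)²) = 27 + 15 + 27 = 69,
  det = 4·(7·4 - (1)²) - (1)·((1)·4 - (1)·(-1)) + (-1)·((1)·(1) - 7·(-1)) = 4·(27) - (1)·(5) + (-1)·(8) = 95.
  So p(λ) = λ³ - 15λ² + 69λ - 95.
Step 2 — look for an integer root (rational root theorem: any rational root is an integer divisor of 95). Testing λ = 5:
  p(5) = 125 - 375 + 345 - 95 = 0  ✓
  Dividing out (λ - 5): p(λ) = (λ - 5)(λ² - 10λ + 19).
Step 3 — remaining eigenvalues from the quadratic λ² - 10λ + 19 = 0:
  Δ = 10² - 4·19 = 100 - 76 = 24,  λ = (10 ± √24)/2 = (10 ± 4.899)/2 ≈ 7.4495 or 2.5505.
  Sorted: λ_1 = 7.4495,  λ_2 = 5,  λ_3 = 2.5505  (check: sum = 15 = tr ✓).

Step 4 — unit eigenvector for λ_1 ≈ 7.4495: v spans the null space of (Sigma - λ_1 I), whose rows are
  r_1 = (-3.4495, 1, -1),  r_2 = (1, -0.4495, 1),  r_3 = (-1, 1, -3.4495).
  v is orthogonal to every row, so take v ∝ r_1 × r_2 = ((1)·(1) - (-1)·(-0.4495), (-1)·(1) - (-3.4495)·(1), (-3.4495)·(-0.4495) - (1)·(1)) ≈ (0.5505, 2.4495, 0.5505).
  Let u = (0.5505, 2.4495, 0.5505).
  ||u|| = √((0.5505)² + (2.4495)² + (0.5505)²) = √(6.6061) ≈ 2.5702,  v_1 = u/||u|| ≈ (0.2142, 0.953, 0.2142) (||v_1|| = 1).

λ_1 = 7.4495,  λ_2 = 5,  λ_3 = 2.5505;  v_1 ≈ (0.2142, 0.953, 0.2142)


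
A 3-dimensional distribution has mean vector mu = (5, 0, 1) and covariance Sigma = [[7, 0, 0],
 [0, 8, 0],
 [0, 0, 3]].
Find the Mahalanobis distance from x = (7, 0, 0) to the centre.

Step 1 — centre the observation: (x - mu) = (2, 0, -1).

Step 2 — invert Sigma (cofactor / det for 3×3, or solve directly):
  Sigma^{-1} = [[0.1429, 0, 0],
 [0, 0.125, 0],
 [0, 0, 0.3333]].

Step 3 — form the quadratic (x - mu)^T · Sigma^{-1} · (x - mu):
  Sigma^{-1} · (x - mu) = (0.2857, 0, -0.3333).
  (x - mu)^T · [Sigma^{-1} · (x - mu)] = (2)·(0.2857) + (0)·(0) + (-1)·(-0.3333) = 0.9048.

Step 4 — take square root: d = √(0.9048) ≈ 0.9512.

d(x, mu) = √(0.9048) ≈ 0.9512


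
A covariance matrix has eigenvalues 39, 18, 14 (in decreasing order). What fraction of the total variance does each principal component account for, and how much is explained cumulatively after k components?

Step 1 — total variance = trace(Sigma) = Σ λ_i = 39 + 18 + 14 = 71.

Step 2 — fraction explained by component i = λ_i / Σ λ:
  PC1: 39/71 = 0.5493
  PC2: 18/71 = 0.2535
  PC3: 14/71 = 0.1972

Step 3 — cumulative fraction after k components = (λ_1 + ... + λ_k) / Σ λ:
  k = 1: 39/71 = 0.5493
  k = 2: (39 + 18)/71 = 57/71 = 0.8028
  k = 3: (39 + 18 + 14)/71 = 71/71 = 1

Summary (fraction, with percent):

explained: PC1 0.5493 (54.93%), PC2 0.2535 (25.35%), PC3 0.1972 (19.72%);  cumulative: 0.5493, 0.8028, 1


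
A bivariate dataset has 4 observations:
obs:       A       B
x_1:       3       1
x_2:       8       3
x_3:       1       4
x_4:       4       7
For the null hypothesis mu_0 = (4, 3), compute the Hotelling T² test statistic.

Step 1 — sample mean vector:
  mean(A) = (3 + 8 + 1 + 4) / 4 = 16/4 = 4
  mean(B) = (1 + 3 + 4 + 7) / 4 = 15/4 = 3.75
  x̄ = (4, 3.75),  deviation x̄ - mu_0 = (4, 3.75) - (4, 3) = (0, 0.75).

Step 2 — sample covariance matrix, S[i,j] = (1/(n-1)) · Σ_k (x_{k,i} - mean_i) · (x_{k,j} - mean_j), divisor n-1 = 3:
  S[A,A] = ((-1)·(-1) + (4)·(4) + (-3)·(-3) + (0)·(0)) / 3 = 26/3 = 8.6667
  S[A,B] = ((-1)·(-2.75) + (4)·(-0.75) + (-3)·(0.25) + (0)·(3.25)) / 3 = -1/3 = -0.3333
  S[B,B] = ((-2.75)·(-2.75) + (-0.75)·(-0.75) + (0.25)·(0.25) + (3.25)·(3.25)) / 3 = 18.75/3 = 6.25
  S = [[8.6667, -0.3333],
 [-0.3333, 6.25]].

Step 3 — invert S. det(S) = 8.6667·6.25 - (-0.3333)² = 54.0556.
  S^{-1} = (1/det) · [[d, -b], [-b, a]] = [[0.1156, 0.0062],
 [0.0062, 0.1603]].

Step 4 — quadratic form (x̄ - mu_0)^T · S^{-1} · (x̄ - mu_0):
  S^{-1} · (x̄ - mu_0) = (0.0046, 0.1202),
  (x̄ - mu_0)^T · [...] = (0)·(0.0046) + (0.75)·(0.1202) = 0.0902.

Step 5 — scale by n: T² = 4 · 0.0902 = 0.3607.

T² ≈ 0.3607


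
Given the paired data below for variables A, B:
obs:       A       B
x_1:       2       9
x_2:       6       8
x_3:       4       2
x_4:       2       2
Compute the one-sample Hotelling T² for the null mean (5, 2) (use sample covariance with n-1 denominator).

Step 1 — sample mean vector:
  mean(A) = (2 + 6 + 4 + 2) / 4 = 14/4 = 3.5
  mean(B) = (9 + 8 + 2 + 2) / 4 = 21/4 = 5.25
  x̄ = (3.5, 5.25),  deviation x̄ - mu_0 = (3.5, 5.25) - (5, 2) = (-1.5, 3.25).

Step 2 — sample covariance matrix, S[i,j] = (1/(n-1)) · Σ_k (x_{k,i} - mean_i) · (x_{k,j} - mean_j), divisor n-1 = 3:
  S[A,A] = ((-1.5)·(-1.5) + (2.5)·(2.5) + (0.5)·(0.5) + (-1.5)·(-1.5)) / 3 = 11/3 = 3.6667
  S[A,B] = ((-1.5)·(3.75) + (2.5)·(2.75) + (0.5)·(-3.25) + (-1.5)·(-3.25)) / 3 = 4.5/3 = 1.5
  S[B,B] = ((3.75)·(3.75) + (2.75)·(2.75) + (-3.25)·(-3.25) + (-3.25)·(-3.25)) / 3 = 42.75/3 = 14.25
  S = [[3.6667, 1.5],
 [1.5, 14.25]].

Step 3 — invert S. det(S) = 3.6667·14.25 - (1.5)² = 50.
  S^{-1} = (1/det) · [[d, -b], [-b, a]] = [[0.285, -0.03],
 [-0.03, 0.0733]].

Step 4 — quadratic form (x̄ - mu_0)^T · S^{-1} · (x̄ - mu_0):
  S^{-1} · (x̄ - mu_0) = (-0.525, 0.2833),
  (x̄ - mu_0)^T · [...] = (-1.5)·(-0.525) + (3.25)·(0.2833) = 1.7083.

Step 5 — scale by n: T² = 4 · 1.7083 = 6.8333.

T² ≈ 6.8333


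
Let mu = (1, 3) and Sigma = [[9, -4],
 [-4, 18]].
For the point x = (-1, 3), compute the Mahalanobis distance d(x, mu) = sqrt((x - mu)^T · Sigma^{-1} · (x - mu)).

Step 1 — centre the observation: (x - mu) = (-2, 0).

Step 2 — invert Sigma. det(Sigma) = 9·18 - (-4)² = 146.
  Sigma^{-1} = (1/det) · [[d, -b], [-b, a]] = [[0.1233, 0.0274],
 [0.0274, 0.0616]].

Step 3 — form the quadratic (x - mu)^T · Sigma^{-1} · (x - mu):
  Sigma^{-1} · (x - mu) = (-0.2466, -0.0548).
  (x - mu)^T · [Sigma^{-1} · (x - mu)] = (-2)·(-0.2466) + (0)·(-0.0548) = 0.4932.

Step 4 — take square root: d = √(0.4932) ≈ 0.7022.

d(x, mu) = √(0.4932) ≈ 0.7022
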